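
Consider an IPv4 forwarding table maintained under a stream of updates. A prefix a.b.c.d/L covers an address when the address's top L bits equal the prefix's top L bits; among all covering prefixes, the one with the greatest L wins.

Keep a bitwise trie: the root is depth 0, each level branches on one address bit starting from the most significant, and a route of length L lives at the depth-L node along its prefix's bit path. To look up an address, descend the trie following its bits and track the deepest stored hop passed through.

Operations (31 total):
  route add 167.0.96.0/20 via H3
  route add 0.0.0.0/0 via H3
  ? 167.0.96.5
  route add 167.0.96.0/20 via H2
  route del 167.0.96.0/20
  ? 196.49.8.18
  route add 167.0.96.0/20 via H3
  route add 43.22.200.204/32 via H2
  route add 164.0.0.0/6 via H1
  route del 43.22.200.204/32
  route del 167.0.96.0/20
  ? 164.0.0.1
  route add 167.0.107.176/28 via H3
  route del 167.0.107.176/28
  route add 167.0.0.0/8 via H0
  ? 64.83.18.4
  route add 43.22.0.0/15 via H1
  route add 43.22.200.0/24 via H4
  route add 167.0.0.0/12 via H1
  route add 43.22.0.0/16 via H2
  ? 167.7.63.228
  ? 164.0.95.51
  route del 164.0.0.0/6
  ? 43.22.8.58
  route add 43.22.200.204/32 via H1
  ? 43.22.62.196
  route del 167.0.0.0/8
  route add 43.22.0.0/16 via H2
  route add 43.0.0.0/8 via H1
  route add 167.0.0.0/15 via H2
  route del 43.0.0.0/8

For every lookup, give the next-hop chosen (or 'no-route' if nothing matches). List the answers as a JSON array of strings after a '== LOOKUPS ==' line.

Apply in order:
  add 167.0.96.0/20 -> H3 at depth 20
  add 0.0.0.0/0 -> H3 at depth 0
  ? 167.0.96.5  path d0:H3→d1:-→d2:-→d3:-→d4:-→d5:-→d6:-→d7:-→d8:-→d9:-→d10:-→d11:-→d12:-→d13:-→d14:-→d15:-→d16:-→d17:-→d18:-→d19:-→d20:H3  best=H3
  add 167.0.96.0/20 -> H2 at depth 20
  del 167.0.96.0/20 (clear depth 20)
  ? 196.49.8.18  path d0:H3→d1:-  best=H3
  add 167.0.96.0/20 -> H3 at depth 20
  add 43.22.200.204/32 -> H2 at depth 32
  add 164.0.0.0/6 -> H1 at depth 6
  del 43.22.200.204/32 (clear depth 32)
  del 167.0.96.0/20 (clear depth 20)
  ? 164.0.0.1  path d0:H3→d1:-→d2:-→d3:-→d4:-→d5:-→d6:H1  best=H1
  add 167.0.107.176/28 -> H3 at depth 28
  del 167.0.107.176/28 (clear depth 28)
  add 167.0.0.0/8 -> H0 at depth 8
  ? 64.83.18.4  path d0:H3→d1:-  best=H3
  add 43.22.0.0/15 -> H1 at depth 15
  add 43.22.200.0/24 -> H4 at depth 24
  add 167.0.0.0/12 -> H1 at depth 12
  add 43.22.0.0/16 -> H2 at depth 16
  ? 167.7.63.228  path d0:H3→d1:-→d2:-→d3:-→d4:-→d5:-→d6:H1→d7:-→d8:H0→d9:-→d10:-→d11:-→d12:H1→d13:-  best=H1
  ? 164.0.95.51  path d0:H3→d1:-→d2:-→d3:-→d4:-→d5:-→d6:H1  best=H1
  del 164.0.0.0/6 (clear depth 6)
  ? 43.22.8.58  path d0:H3→d1:-→d2:-→d3:-→d4:-→d5:-→d6:-→d7:-→d8:-→d9:-→d10:-→d11:-→d12:-→d13:-→d14:-→d15:H1→d16:H2  best=H2
  add 43.22.200.204/32 -> H1 at depth 32
  ? 43.22.62.196  path d0:H3→d1:-→d2:-→d3:-→d4:-→d5:-→d6:-→d7:-→d8:-→d9:-→d10:-→d11:-→d12:-→d13:-→d14:-→d15:H1→d16:H2  best=H2
  del 167.0.0.0/8 (clear depth 8)
  add 43.22.0.0/16 -> H2 at depth 16
  add 43.0.0.0/8 -> H1 at depth 8
  add 167.0.0.0/15 -> H2 at depth 15
  del 43.0.0.0/8 (clear depth 8)

== LOOKUPS ==
["H3","H3","H1","H3","H1","H1","H2","H2"]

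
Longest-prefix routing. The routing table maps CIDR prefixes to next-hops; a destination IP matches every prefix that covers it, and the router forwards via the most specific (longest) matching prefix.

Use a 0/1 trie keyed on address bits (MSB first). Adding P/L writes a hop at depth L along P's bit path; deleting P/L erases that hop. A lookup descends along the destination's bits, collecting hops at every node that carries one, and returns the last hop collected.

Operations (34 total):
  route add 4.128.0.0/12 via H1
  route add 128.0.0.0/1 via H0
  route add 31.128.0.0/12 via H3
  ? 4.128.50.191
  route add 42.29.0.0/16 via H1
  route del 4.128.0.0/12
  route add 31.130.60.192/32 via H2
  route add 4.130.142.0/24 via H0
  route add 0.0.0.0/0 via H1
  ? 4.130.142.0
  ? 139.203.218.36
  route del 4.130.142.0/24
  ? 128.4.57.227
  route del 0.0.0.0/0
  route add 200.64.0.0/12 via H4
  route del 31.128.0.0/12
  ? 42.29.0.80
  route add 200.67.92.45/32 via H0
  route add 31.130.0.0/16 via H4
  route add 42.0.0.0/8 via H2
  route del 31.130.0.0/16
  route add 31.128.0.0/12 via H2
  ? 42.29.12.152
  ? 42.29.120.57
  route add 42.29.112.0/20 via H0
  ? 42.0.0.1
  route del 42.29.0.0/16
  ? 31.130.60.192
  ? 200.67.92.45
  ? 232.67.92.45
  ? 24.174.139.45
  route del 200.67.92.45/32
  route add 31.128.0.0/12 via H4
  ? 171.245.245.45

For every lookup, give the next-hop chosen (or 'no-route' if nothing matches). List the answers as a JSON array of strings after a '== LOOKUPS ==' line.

Trace:
  + 4.128.0.0/12 (H1) depth=12
  + 128.0.0.0/1 (H0) depth=1
  + 31.128.0.0/12 (H3) depth=12
  ? 4.128.50.191  path d0:-→d1:-→d2:-→d3:-→d4:-→d5:-→d6:-→d7:-→d8:-→d9:-→d10:-→d11:-→d12:H1  best=H1
  + 42.29.0.0/16 (H1) depth=16
  - 4.128.0.0/12 clear@12
  + 31.130.60.192/32 (H2) depth=32
  + 4.130.142.0/24 (H0) depth=24
  + 0.0.0.0/0 (H1) depth=0
  ? 4.130.142.0  path d0:H1→d1:-→d2:-→d3:-→d4:-→d5:-→d6:-→d7:-→d8:-→d9:-→d10:-→d11:-→d12:-→d13:-→d14:-→d15:-→d16:-→d17:-→d18:-→d19:-→d20:-→d21:-→d22:-→d23:-→d24:H0  best=H0
  ? 139.203.218.36  path d0:H1→d1:H0  best=H0
  - 4.130.142.0/24 clear@24
  ? 128.4.57.227  path d0:H1→d1:H0  best=H0
  - 0.0.0.0/0 clear@0
  + 200.64.0.0/12 (H4) depth=12
  - 31.128.0.0/12 clear@12
  ? 42.29.0.80  path d0:-→d1:-→d2:-→d3:-→d4:-→d5:-→d6:-→d7:-→d8:-→d9:-→d10:-→d11:-→d12:-→d13:-→d14:-→d15:-→d16:H1  best=H1
  + 200.67.92.45/32 (H0) depth=32
  + 31.130.0.0/16 (H4) depth=16
  + 42.0.0.0/8 (H2) depth=8
  - 31.130.0.0/16 clear@16
  + 31.128.0.0/12 (H2) depth=12
  ? 42.29.12.152  path d0:-→d1:-→d2:-→d3:-→d4:-→d5:-→d6:-→d7:-→d8:H2→d9:-→d10:-→d11:-→d12:-→d13:-→d14:-→d15:-→d16:H1  best=H1
  ? 42.29.120.57  path d0:-→d1:-→d2:-→d3:-→d4:-→d5:-→d6:-→d7:-→d8:H2→d9:-→d10:-→d11:-→d12:-→d13:-→d14:-→d15:-→d16:H1  best=H1
  + 42.29.112.0/20 (H0) depth=20
  ? 42.0.0.1  path d0:-→d1:-→d2:-→d3:-→d4:-→d5:-→d6:-→d7:-→d8:H2→d9:-→d10:-→d11:-  best=H2
  - 42.29.0.0/16 clear@16
  ? 31.130.60.192  path d0:-→d1:-→d2:-→d3:-→d4:-→d5:-→d6:-→d7:-→d8:-→d9:-→d10:-→d11:-→d12:H2→d13:-→d14:-→d15:-→d16:-→d17:-→d18:-→d19:-→d20:-→d21:-→d22:-→d23:-→d24:-→d25:-→d26:-→d27:-→d28:-→d29:-→d30:-→d31:-→d32:H2  best=H2
  ? 200.67.92.45  path d0:-→d1:H0→d2:-→d3:-→d4:-→d5:-→d6:-→d7:-→d8:-→d9:-→d10:-→d11:-→d12:H4→d13:-→d14:-→d15:-→d16:-→d17:-→d18:-→d19:-→d20:-→d21:-→d22:-→d23:-→d24:-→d25:-→d26:-→d27:-→d28:-→d29:-→d30:-→d31:-→d32:H0  best=H0
  ? 232.67.92.45  path d0:-→d1:H0→d2:-  best=H0
  ? 24.174.139.45  path d0:-→d1:-→d2:-→d3:-→d4:-→d5:-  best=no-route
  - 200.67.92.45/32 clear@32
  + 31.128.0.0/12 (H4) depth=12
  ? 171.245.245.45  path d0:-→d1:H0  best=H0

== LOOKUPS ==
["H1","H0","H0","H0","H1","H1","H1","H2","H2","H0","H0","no-route","H0"]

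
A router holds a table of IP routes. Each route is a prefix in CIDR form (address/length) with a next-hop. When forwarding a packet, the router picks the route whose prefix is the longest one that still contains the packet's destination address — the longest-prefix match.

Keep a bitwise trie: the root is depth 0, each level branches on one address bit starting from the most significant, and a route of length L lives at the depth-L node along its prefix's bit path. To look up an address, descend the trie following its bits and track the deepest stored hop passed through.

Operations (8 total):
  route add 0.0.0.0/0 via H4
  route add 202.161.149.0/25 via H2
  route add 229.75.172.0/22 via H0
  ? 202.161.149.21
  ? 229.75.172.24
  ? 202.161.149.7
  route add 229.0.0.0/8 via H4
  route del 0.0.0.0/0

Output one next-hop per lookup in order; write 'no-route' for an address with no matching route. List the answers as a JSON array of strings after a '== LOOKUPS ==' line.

Process each operation:
  + 0.0.0.0/0 (H4) depth=0
  + 202.161.149.0/25 (H2) depth=25
  + 229.75.172.0/22 (H0) depth=22
  ? 202.161.149.21  path d0:H4→d1:-→d2:-→d3:-→d4:-→d5:-→d6:-→d7:-→d8:-→d9:-→d10:-→d11:-→d12:-→d13:-→d14:-→d15:-→d16:-→d17:-→d18:-→d19:-→d20:-→d21:-→d22:-→d23:-→d24:-→d25:H2  best=H2
  ? 229.75.172.24  path d0:H4→d1:-→d2:-→d3:-→d4:-→d5:-→d6:-→d7:-→d8:-→d9:-→d10:-→d11:-→d12:-→d13:-→d14:-→d15:-→d16:-→d17:-→d18:-→d19:-→d20:-→d21:-→d22:H0  best=H0
  ? 202.161.149.7  path d0:H4→d1:-→d2:-→d3:-→d4:-→d5:-→d6:-→d7:-→d8:-→d9:-→d10:-→d11:-→d12:-→d13:-→d14:-→d15:-→d16:-→d17:-→d18:-→d19:-→d20:-→d21:-→d22:-→d23:-→d24:-→d25:H2  best=H2
  + 229.0.0.0/8 (H4) depth=8
  del 0.0.0.0/0 (clear depth 0)

== LOOKUPS ==
["H2","H0","H2"]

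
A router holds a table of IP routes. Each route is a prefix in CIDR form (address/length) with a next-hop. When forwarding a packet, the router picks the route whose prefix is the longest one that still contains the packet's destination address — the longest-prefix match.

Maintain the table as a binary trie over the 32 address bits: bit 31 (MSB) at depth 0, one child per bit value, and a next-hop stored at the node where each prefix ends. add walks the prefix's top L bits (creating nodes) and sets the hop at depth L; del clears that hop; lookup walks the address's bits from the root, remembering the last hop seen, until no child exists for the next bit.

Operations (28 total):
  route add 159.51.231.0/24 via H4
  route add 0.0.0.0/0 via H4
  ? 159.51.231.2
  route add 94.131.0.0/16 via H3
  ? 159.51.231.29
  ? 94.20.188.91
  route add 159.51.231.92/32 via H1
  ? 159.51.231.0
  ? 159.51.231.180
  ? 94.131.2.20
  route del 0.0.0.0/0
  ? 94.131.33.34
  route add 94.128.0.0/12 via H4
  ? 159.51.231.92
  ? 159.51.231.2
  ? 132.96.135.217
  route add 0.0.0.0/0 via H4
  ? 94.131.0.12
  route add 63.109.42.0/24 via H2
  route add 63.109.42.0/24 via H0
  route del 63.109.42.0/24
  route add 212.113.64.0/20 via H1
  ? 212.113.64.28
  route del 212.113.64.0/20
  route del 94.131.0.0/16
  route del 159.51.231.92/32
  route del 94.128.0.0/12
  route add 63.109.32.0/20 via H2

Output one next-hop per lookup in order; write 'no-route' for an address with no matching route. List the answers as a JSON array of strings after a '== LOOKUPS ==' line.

Trace:
  add 159.51.231.0/24 -> H4 at depth 24
  add 0.0.0.0/0 -> H4 at depth 0
  lookup 159.51.231.2: bits 100111110011001111100111 walk d0:H4→d1:-→d2:-→d3:-→d4:-→d5:-→d6:-→d7:-→d8:-→d9:-→d10:-→d11:-→d12:-→d13:-→d14:-→d15:-→d16:-→d17:-→d18:-→d19:-→d20:-→d21:-→d22:-→d23:-→d24:H4 -> H4
  add 94.131.0.0/16 -> H3 at depth 16
  lookup 159.51.231.29: bits 100111110011001111100111 walk d0:H4→d1:-→d2:-→d3:-→d4:-→d5:-→d6:-→d7:-→d8:-→d9:-→d10:-→d11:-→d12:-→d13:-→d14:-→d15:-→d16:-→d17:-→d18:-→d19:-→d20:-→d21:-→d22:-→d23:-→d24:H4 -> H4
  lookup 94.20.188.91: bits 01011110 walk d0:H4→d1:-→d2:-→d3:-→d4:-→d5:-→d6:-→d7:-→d8:- -> H4
  add 159.51.231.92/32 -> H1 at depth 32
  lookup 159.51.231.0: bits 1001111100110011111001110 walk d0:H4→d1:-→d2:-→d3:-→d4:-→d5:-→d6:-→d7:-→d8:-→d9:-→d10:-→d11:-→d12:-→d13:-→d14:-→d15:-→d16:-→d17:-→d18:-→d19:-→d20:-→d21:-→d22:-→d23:-→d24:H4→d25:- -> H4
  lookup 159.51.231.180: bits 100111110011001111100111 walk d0:H4→d1:-→d2:-→d3:-→d4:-→d5:-→d6:-→d7:-→d8:-→d9:-→d10:-→d11:-→d12:-→d13:-→d14:-→d15:-→d16:-→d17:-→d18:-→d19:-→d20:-→d21:-→d22:-→d23:-→d24:H4 -> H4
  lookup 94.131.2.20: bits 0101111010000011 walk d0:H4→d1:-→d2:-→d3:-→d4:-→d5:-→d6:-→d7:-→d8:-→d9:-→d10:-→d11:-→d12:-→d13:-→d14:-→d15:-→d16:H3 -> H3
  - 0.0.0.0/0 clear@0
  lookup 94.131.33.34: bits 0101111010000011 walk d0:-→d1:-→d2:-→d3:-→d4:-→d5:-→d6:-→d7:-→d8:-→d9:-→d10:-→d11:-→d12:-→d13:-→d14:-→d15:-→d16:H3 -> H3
  add 94.128.0.0/12 -> H4 at depth 12
  lookup 159.51.231.92: bits 10011111001100111110011101011100 walk d0:-→d1:-→d2:-→d3:-→d4:-→d5:-→d6:-→d7:-→d8:-→d9:-→d10:-→d11:-→d12:-→d13:-→d14:-→d15:-→d16:-→d17:-→d18:-→d19:-→d20:-→d21:-→d22:-→d23:-→d24:H4→d25:-→d26:-→d27:-→d28:-→d29:-→d30:-→d31:-→d32:H1 -> H1
  lookup 159.51.231.2: bits 1001111100110011111001110 walk d0:-→d1:-→d2:-→d3:-→d4:-→d5:-→d6:-→d7:-→d8:-→d9:-→d10:-→d11:-→d12:-→d13:-→d14:-→d15:-→d16:-→d17:-→d18:-→d19:-→d20:-→d21:-→d22:-→d23:-→d24:H4→d25:- -> H4
  lookup 132.96.135.217: bits 100 walk d0:-→d1:-→d2:-→d3:- -> no-route
  add 0.0.0.0/0 -> H4 at depth 0
  lookup 94.131.0.12: bits 0101111010000011 walk d0:H4→d1:-→d2:-→d3:-→d4:-→d5:-→d6:-→d7:-→d8:-→d9:-→d10:-→d11:-→d12:H4→d13:-→d14:-→d15:-→d16:H3 -> H3
  add 63.109.42.0/24 -> H2 at depth 24
  add 63.109.42.0/24 -> H0 at depth 24
  - 63.109.42.0/24 clear@24
  add 212.113.64.0/20 -> H1 at depth 20
  lookup 212.113.64.28: bits 11010100011100010100 walk d0:H4→d1:-→d2:-→d3:-→d4:-→d5:-→d6:-→d7:-→d8:-→d9:-→d10:-→d11:-→d12:-→d13:-→d14:-→d15:-→d16:-→d17:-→d18:-→d19:-→d20:H1 -> H1
  - 212.113.64.0/20 clear@20
  - 94.131.0.0/16 clear@16
  - 159.51.231.92/32 clear@32
  - 94.128.0.0/12 clear@12
  add 63.109.32.0/20 -> H2 at depth 20

== LOOKUPS ==
["H4","H4","H4","H4","H4","H3","H3","H1","H4","no-route","H3","H1"]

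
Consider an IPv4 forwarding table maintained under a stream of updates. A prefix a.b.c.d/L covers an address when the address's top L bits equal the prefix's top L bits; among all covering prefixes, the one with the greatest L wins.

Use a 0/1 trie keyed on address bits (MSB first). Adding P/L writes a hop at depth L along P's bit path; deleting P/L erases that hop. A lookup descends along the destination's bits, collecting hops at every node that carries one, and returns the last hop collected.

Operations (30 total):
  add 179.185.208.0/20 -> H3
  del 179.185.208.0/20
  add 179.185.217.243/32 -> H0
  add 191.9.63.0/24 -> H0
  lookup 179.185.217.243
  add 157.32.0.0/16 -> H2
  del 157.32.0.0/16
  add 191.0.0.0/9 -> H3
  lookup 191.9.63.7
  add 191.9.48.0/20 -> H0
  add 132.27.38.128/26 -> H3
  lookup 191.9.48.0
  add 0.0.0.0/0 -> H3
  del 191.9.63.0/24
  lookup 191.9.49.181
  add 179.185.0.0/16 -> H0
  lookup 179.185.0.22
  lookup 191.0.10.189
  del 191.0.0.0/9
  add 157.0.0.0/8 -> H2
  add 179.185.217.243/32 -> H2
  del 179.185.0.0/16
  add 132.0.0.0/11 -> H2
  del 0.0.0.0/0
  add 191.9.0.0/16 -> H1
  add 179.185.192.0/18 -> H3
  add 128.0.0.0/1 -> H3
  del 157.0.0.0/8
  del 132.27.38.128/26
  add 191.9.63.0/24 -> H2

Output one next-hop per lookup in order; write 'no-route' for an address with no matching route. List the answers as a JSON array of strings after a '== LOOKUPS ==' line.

Apply in order:
  add 179.185.208.0/20 -> H3 at depth 20
  del 179.185.208.0/20 (clear depth 20)
  add 179.185.217.243/32 -> H0 at depth 32
  add 191.9.63.0/24 -> H0 at depth 24
  Q 179.185.217.243: descend 10110011101110011101100111110011 ; hops seen [H0] ; pick H0
  add 157.32.0.0/16 -> H2 at depth 16
  del 157.32.0.0/16 (clear depth 16)
  add 191.0.0.0/9 -> H3 at depth 9
  Q 191.9.63.7: descend 101111110000100100111111 ; hops seen [H3,H0] ; pick H0
  add 191.9.48.0/20 -> H0 at depth 20
  add 132.27.38.128/26 -> H3 at depth 26
  Q 191.9.48.0: descend 10111111000010010011 ; hops seen [H3,H0] ; pick H0
  add 0.0.0.0/0 -> H3 at depth 0
  del 191.9.63.0/24 (clear depth 24)
  Q 191.9.49.181: descend 10111111000010010011 ; hops seen [H3,H3,H0] ; pick H0
  add 179.185.0.0/16 -> H0 at depth 16
  Q 179.185.0.22: descend 1011001110111001 ; hops seen [H3,H0] ; pick H0
  Q 191.0.10.189: descend 101111110000 ; hops seen [H3,H3] ; pick H3
  del 191.0.0.0/9 (clear depth 9)
  add 157.0.0.0/8 -> H2 at depth 8
  add 179.185.217.243/32 -> H2 at depth 32
  del 179.185.0.0/16 (clear depth 16)
  add 132.0.0.0/11 -> H2 at depth 11
  del 0.0.0.0/0 (clear depth 0)
  add 191.9.0.0/16 -> H1 at depth 16
  add 179.185.192.0/18 -> H3 at depth 18
  add 128.0.0.0/1 -> H3 at depth 1
  del 157.0.0.0/8 (clear depth 8)
  del 132.27.38.128/26 (clear depth 26)
  add 191.9.63.0/24 -> H2 at depth 24

== LOOKUPS ==
["H0","H0","H0","H0","H0","H3"]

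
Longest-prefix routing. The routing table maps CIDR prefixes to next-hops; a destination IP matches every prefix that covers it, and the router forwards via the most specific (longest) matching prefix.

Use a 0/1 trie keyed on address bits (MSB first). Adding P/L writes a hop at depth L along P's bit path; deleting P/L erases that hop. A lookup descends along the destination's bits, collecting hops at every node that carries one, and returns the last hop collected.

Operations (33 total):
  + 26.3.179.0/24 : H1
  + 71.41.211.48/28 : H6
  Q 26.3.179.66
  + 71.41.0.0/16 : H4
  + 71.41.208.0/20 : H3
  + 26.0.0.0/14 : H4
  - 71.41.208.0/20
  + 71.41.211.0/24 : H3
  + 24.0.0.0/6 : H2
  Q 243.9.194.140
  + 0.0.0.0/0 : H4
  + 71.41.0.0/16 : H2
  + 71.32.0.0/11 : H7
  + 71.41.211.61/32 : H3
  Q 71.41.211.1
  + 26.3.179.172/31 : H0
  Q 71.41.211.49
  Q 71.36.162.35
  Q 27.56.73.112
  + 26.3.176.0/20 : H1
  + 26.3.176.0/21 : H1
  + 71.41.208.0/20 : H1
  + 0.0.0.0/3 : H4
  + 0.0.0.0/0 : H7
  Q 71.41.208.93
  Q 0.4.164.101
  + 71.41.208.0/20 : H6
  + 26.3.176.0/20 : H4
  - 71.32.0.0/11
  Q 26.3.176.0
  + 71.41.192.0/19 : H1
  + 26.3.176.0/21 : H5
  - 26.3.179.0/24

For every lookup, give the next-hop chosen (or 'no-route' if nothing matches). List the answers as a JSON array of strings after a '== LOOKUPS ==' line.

Apply in order:
  + 26.3.179.0/24 (H1) depth=24
  + 71.41.211.48/28 (H6) depth=28
  lookup 26.3.179.66: bits 000110100000001110110011 walk d0:-→d1:-→d2:-→d3:-→d4:-→d5:-→d6:-→d7:-→d8:-→d9:-→d10:-→d11:-→d12:-→d13:-→d14:-→d15:-→d16:-→d17:-→d18:-→d19:-→d20:-→d21:-→d22:-→d23:-→d24:H1 -> H1
  + 71.41.0.0/16 (H4) depth=16
  + 71.41.208.0/20 (H3) depth=20
  + 26.0.0.0/14 (H4) depth=14
  del 71.41.208.0/20 (clear depth 20)
  + 71.41.211.0/24 (H3) depth=24
  + 24.0.0.0/6 (H2) depth=6
  lookup 243.9.194.140: bits ε walk d0:- -> no-route
  + 0.0.0.0/0 (H4) depth=0
  + 71.41.0.0/16 (H2) depth=16
  + 71.32.0.0/11 (H7) depth=11
  + 71.41.211.61/32 (H3) depth=32
  lookup 71.41.211.1: bits 01000111001010011101001100 walk d0:H4→d1:-→d2:-→d3:-→d4:-→d5:-→d6:-→d7:-→d8:-→d9:-→d10:-→d11:H7→d12:-→d13:-→d14:-→d15:-→d16:H2→d17:-→d18:-→d19:-→d20:-→d21:-→d22:-→d23:-→d24:H3→d25:-→d26:- -> H3
  + 26.3.179.172/31 (H0) depth=31
  lookup 71.41.211.49: bits 0100011100101001110100110011 walk d0:H4→d1:-→d2:-→d3:-→d4:-→d5:-→d6:-→d7:-→d8:-→d9:-→d10:-→d11:H7→d12:-→d13:-→d14:-→d15:-→d16:H2→d17:-→d18:-→d19:-→d20:-→d21:-→d22:-→d23:-→d24:H3→d25:-→d26:-→d27:-→d28:H6 -> H6
  lookup 71.36.162.35: bits 010001110010 walk d0:H4→d1:-→d2:-→d3:-→d4:-→d5:-→d6:-→d7:-→d8:-→d9:-→d10:-→d11:H7→d12:- -> H7
  lookup 27.56.73.112: bits 0001101 walk d0:H4→d1:-→d2:-→d3:-→d4:-→d5:-→d6:H2→d7:- -> H2
  + 26.3.176.0/20 (H1) depth=20
  + 26.3.176.0/21 (H1) depth=21
  + 71.41.208.0/20 (H1) depth=20
  + 0.0.0.0/3 (H4) depth=3
  + 0.0.0.0/0 (H7) depth=0
  lookup 71.41.208.93: bits 0100011100101001110100 walk d0:H7→d1:-→d2:-→d3:-→d4:-→d5:-→d6:-→d7:-→d8:-→d9:-→d10:-→d11:H7→d12:-→d13:-→d14:-→d15:-→d16:H2→d17:-→d18:-→d19:-→d20:H1→d21:-→d22:- -> H1
  lookup 0.4.164.101: bits 000 walk d0:H7→d1:-→d2:-→d3:H4 -> H4
  + 71.41.208.0/20 (H6) depth=20
  + 26.3.176.0/20 (H4) depth=20
  del 71.32.0.0/11 (clear depth 11)
  lookup 26.3.176.0: bits 0001101000000011101100 walk d0:H7→d1:-→d2:-→d3:H4→d4:-→d5:-→d6:H2→d7:-→d8:-→d9:-→d10:-→d11:-→d12:-→d13:-→d14:H4→d15:-→d16:-→d17:-→d18:-→d19:-→d20:H4→d21:H1→d22:- -> H1
  + 71.41.192.0/19 (H1) depth=19
  + 26.3.176.0/21 (H5) depth=21
  del 26.3.179.0/24 (clear depth 24)

== LOOKUPS ==
["H1","no-route","H3","H6","H7","H2","H1","H4","H1"]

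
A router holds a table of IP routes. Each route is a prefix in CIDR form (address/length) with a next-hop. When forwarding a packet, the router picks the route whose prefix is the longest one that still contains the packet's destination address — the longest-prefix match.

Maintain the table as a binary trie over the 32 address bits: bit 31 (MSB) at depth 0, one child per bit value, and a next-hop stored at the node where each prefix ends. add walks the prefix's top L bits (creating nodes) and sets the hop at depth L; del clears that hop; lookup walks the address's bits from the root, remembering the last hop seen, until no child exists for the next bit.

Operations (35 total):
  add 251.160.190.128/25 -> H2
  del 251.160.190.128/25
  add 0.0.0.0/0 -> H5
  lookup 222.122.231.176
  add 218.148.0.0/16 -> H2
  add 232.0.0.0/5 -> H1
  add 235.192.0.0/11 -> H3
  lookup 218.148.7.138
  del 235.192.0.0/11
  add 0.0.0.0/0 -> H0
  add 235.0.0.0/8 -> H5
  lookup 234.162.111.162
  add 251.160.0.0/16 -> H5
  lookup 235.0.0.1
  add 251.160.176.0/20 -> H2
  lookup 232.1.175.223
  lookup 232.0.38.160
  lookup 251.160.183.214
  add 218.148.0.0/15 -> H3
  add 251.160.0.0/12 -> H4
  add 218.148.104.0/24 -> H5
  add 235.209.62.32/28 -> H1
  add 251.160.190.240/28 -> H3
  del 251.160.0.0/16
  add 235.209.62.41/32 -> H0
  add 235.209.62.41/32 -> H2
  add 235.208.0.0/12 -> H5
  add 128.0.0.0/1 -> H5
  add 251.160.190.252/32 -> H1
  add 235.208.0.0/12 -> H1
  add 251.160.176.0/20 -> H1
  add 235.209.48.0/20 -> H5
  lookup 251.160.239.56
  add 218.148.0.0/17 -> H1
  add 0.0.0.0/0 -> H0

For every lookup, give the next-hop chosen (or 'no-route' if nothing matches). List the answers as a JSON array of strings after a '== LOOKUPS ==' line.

Trace:
  + 251.160.190.128/25 (H2) depth=25
  - 251.160.190.128/25 clear@25
  + 0.0.0.0/0 (H5) depth=0
  lookup 222.122.231.176: bits 11 walk d0:H5→d1:-→d2:- -> H5
  + 218.148.0.0/16 (H2) depth=16
  + 232.0.0.0/5 (H1) depth=5
  + 235.192.0.0/11 (H3) depth=11
  lookup 218.148.7.138: bits 1101101010010100 walk d0:H5→d1:-→d2:-→d3:-→d4:-→d5:-→d6:-→d7:-→d8:-→d9:-→d10:-→d11:-→d12:-→d13:-→d14:-→d15:-→d16:H2 -> H2
  - 235.192.0.0/11 clear@11
  + 0.0.0.0/0 (H0) depth=0
  + 235.0.0.0/8 (H5) depth=8
  lookup 234.162.111.162: bits 1110101 walk d0:H0→d1:-→d2:-→d3:-→d4:-→d5:H1→d6:-→d7:- -> H1
  + 251.160.0.0/16 (H5) depth=16
  lookup 235.0.0.1: bits 11101011 walk d0:H0→d1:-→d2:-→d3:-→d4:-→d5:H1→d6:-→d7:-→d8:H5 -> H5
  + 251.160.176.0/20 (H2) depth=20
  lookup 232.1.175.223: bits 111010 walk d0:H0→d1:-→d2:-→d3:-→d4:-→d5:H1→d6:- -> H1
  lookup 232.0.38.160: bits 111010 walk d0:H0→d1:-→d2:-→d3:-→d4:-→d5:H1→d6:- -> H1
  lookup 251.160.183.214: bits 11111011101000001011 walk d0:H0→d1:-→d2:-→d3:-→d4:-→d5:-→d6:-→d7:-→d8:-→d9:-→d10:-→d11:-→d12:-→d13:-→d14:-→d15:-→d16:H5→d17:-→d18:-→d19:-→d20:H2 -> H2
  + 218.148.0.0/15 (H3) depth=15
  + 251.160.0.0/12 (H4) depth=12
  + 218.148.104.0/24 (H5) depth=24
  + 235.209.62.32/28 (H1) depth=28
  + 251.160.190.240/28 (H3) depth=28
  - 251.160.0.0/16 clear@16
  + 235.209.62.41/32 (H0) depth=32
  + 235.209.62.41/32 (H2) depth=32
  + 235.208.0.0/12 (H5) depth=12
  + 128.0.0.0/1 (H5) depth=1
  + 251.160.190.252/32 (H1) depth=32
  + 235.208.0.0/12 (H1) depth=12
  + 251.160.176.0/20 (H1) depth=20
  + 235.209.48.0/20 (H5) depth=20
  lookup 251.160.239.56: bits 11111011101000001 walk d0:H0→d1:H5→d2:-→d3:-→d4:-→d5:-→d6:-→d7:-→d8:-→d9:-→d10:-→d11:-→d12:H4→d13:-→d14:-→d15:-→d16:-→d17:- -> H4
  + 218.148.0.0/17 (H1) depth=17
  + 0.0.0.0/0 (H0) depth=0

== LOOKUPS ==
["H5","H2","H1","H5","H1","H1","H2","H4"]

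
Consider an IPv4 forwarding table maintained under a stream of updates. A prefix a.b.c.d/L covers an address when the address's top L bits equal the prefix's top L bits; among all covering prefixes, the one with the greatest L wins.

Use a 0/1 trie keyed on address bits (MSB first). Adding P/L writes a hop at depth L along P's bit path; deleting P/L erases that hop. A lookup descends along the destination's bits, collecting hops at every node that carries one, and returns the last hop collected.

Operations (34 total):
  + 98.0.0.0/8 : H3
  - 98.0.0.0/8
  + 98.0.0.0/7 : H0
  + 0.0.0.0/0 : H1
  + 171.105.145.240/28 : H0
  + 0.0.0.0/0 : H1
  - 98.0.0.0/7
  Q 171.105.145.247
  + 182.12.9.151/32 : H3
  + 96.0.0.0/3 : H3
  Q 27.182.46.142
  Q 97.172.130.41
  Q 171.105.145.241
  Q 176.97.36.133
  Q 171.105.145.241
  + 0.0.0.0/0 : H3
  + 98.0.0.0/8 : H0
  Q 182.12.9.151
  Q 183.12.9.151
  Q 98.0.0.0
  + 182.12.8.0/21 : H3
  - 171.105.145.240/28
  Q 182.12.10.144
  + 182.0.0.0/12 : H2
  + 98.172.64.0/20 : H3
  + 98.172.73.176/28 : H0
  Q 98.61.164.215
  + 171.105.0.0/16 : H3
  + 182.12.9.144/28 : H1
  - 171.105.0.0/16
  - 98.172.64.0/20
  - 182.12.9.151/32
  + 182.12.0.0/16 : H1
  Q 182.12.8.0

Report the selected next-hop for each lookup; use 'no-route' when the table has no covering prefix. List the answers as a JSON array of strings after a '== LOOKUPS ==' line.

Process each operation:
  add 98.0.0.0/8 -> H3 at depth 8
  - 98.0.0.0/8 clear@8
  add 98.0.0.0/7 -> H0 at depth 7
  add 0.0.0.0/0 -> H1 at depth 0
  add 171.105.145.240/28 -> H0 at depth 28
  add 0.0.0.0/0 -> H1 at depth 0
  - 98.0.0.0/7 clear@7
  lookup 171.105.145.247: bits 1010101101101001100100011111 walk d0:H1→d1:-→d2:-→d3:-→d4:-→d5:-→d6:-→d7:-→d8:-→d9:-→d10:-→d11:-→d12:-→d13:-→d14:-→d15:-→d16:-→d17:-→d18:-→d19:-→d20:-→d21:-→d22:-→d23:-→d24:-→d25:-→d26:-→d27:-→d28:H0 -> H0
  add 182.12.9.151/32 -> H3 at depth 32
  add 96.0.0.0/3 -> H3 at depth 3
  lookup 27.182.46.142: bits 0 walk d0:H1→d1:- -> H1
  lookup 97.172.130.41: bits 011000 walk d0:H1→d1:-→d2:-→d3:H3→d4:-→d5:-→d6:- -> H3
  lookup 171.105.145.241: bits 1010101101101001100100011111 walk d0:H1→d1:-→d2:-→d3:-→d4:-→d5:-→d6:-→d7:-→d8:-→d9:-→d10:-→d11:-→d12:-→d13:-→d14:-→d15:-→d16:-→d17:-→d18:-→d19:-→d20:-→d21:-→d22:-→d23:-→d24:-→d25:-→d26:-→d27:-→d28:H0 -> H0
  lookup 176.97.36.133: bits 10110 walk d0:H1→d1:-→d2:-→d3:-→d4:-→d5:- -> H1
  lookup 171.105.145.241: bits 1010101101101001100100011111 walk d0:H1→d1:-→d2:-→d3:-→d4:-→d5:-→d6:-→d7:-→d8:-→d9:-→d10:-→d11:-→d12:-→d13:-→d14:-→d15:-→d16:-→d17:-→d18:-→d19:-→d20:-→d21:-→d22:-→d23:-→d24:-→d25:-→d26:-→d27:-→d28:H0 -> H0
  add 0.0.0.0/0 -> H3 at depth 0
  add 98.0.0.0/8 -> H0 at depth 8
  lookup 182.12.9.151: bits 10110110000011000000100110010111 walk d0:H3→d1:-→d2:-→d3:-→d4:-→d5:-→d6:-→d7:-→d8:-→d9:-→d10:-→d11:-→d12:-→d13:-→d14:-→d15:-→d16:-→d17:-→d18:-→d19:-→d20:-→d21:-→d22:-→d23:-→d24:-→d25:-→d26:-→d27:-→d28:-→d29:-→d30:-→d31:-→d32:H3 -> H3
  lookup 183.12.9.151: bits 1011011 walk d0:H3→d1:-→d2:-→d3:-→d4:-→d5:-→d6:-→d7:- -> H3
  lookup 98.0.0.0: bits 01100010 walk d0:H3→d1:-→d2:-→d3:H3→d4:-→d5:-→d6:-→d7:-→d8:H0 -> H0
  add 182.12.8.0/21 -> H3 at depth 21
  - 171.105.145.240/28 clear@28
  lookup 182.12.10.144: bits 1011011000001100000010 walk d0:H3→d1:-→d2:-→d3:-→d4:-→d5:-→d6:-→d7:-→d8:-→d9:-→d10:-→d11:-→d12:-→d13:-→d14:-→d15:-→d16:-→d17:-→d18:-→d19:-→d20:-→d21:H3→d22:- -> H3
  add 182.0.0.0/12 -> H2 at depth 12
  add 98.172.64.0/20 -> H3 at depth 20
  add 98.172.73.176/28 -> H0 at depth 28
  lookup 98.61.164.215: bits 01100010 walk d0:H3→d1:-→d2:-→d3:H3→d4:-→d5:-→d6:-→d7:-→d8:H0 -> H0
  add 171.105.0.0/16 -> H3 at depth 16
  add 182.12.9.144/28 -> H1 at depth 28
  - 171.105.0.0/16 clear@16
  - 98.172.64.0/20 clear@20
  - 182.12.9.151/32 clear@32
  add 182.12.0.0/16 -> H1 at depth 16
  lookup 182.12.8.0: bits 10110110000011000000100 walk d0:H3→d1:-→d2:-→d3:-→d4:-→d5:-→d6:-→d7:-→d8:-→d9:-→d10:-→d11:-→d12:H2→d13:-→d14:-→d15:-→d16:H1→d17:-→d18:-→d19:-→d20:-→d21:H3→d22:-→d23:- -> H3

== LOOKUPS ==
["H0","H1","H3","H0","H1","H0","H3","H3","H0","H3","H0","H3"]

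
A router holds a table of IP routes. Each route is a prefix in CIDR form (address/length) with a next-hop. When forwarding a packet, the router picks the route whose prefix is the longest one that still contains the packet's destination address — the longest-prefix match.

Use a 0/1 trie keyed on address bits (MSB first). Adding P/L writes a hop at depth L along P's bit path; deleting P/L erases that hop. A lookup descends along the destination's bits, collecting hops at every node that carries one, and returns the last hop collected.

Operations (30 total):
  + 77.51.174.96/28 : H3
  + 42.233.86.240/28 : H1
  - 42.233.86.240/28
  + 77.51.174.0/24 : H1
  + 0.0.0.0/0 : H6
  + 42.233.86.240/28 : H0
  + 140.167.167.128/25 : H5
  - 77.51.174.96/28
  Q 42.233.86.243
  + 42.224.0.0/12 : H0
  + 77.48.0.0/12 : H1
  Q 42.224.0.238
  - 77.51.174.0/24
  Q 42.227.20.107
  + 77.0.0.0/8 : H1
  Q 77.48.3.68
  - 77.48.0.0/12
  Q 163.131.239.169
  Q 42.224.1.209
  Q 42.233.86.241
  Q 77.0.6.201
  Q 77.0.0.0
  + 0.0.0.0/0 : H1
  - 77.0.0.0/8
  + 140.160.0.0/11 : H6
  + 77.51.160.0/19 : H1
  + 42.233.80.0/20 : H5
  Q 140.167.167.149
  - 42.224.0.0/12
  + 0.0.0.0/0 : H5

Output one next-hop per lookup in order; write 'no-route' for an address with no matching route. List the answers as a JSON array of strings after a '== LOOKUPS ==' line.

Trace:
  + 77.51.174.96/28 (H3) depth=28
  + 42.233.86.240/28 (H1) depth=28
  - 42.233.86.240/28 clear@28
  + 77.51.174.0/24 (H1) depth=24
  + 0.0.0.0/0 (H6) depth=0
  + 42.233.86.240/28 (H0) depth=28
  + 140.167.167.128/25 (H5) depth=25
  - 77.51.174.96/28 clear@28
  Q 42.233.86.243: descend 0010101011101001010101101111 ; hops seen [H6,H0] ; pick H0
  + 42.224.0.0/12 (H0) depth=12
  + 77.48.0.0/12 (H1) depth=12
  Q 42.224.0.238: descend 001010101110 ; hops seen [H6,H0] ; pick H0
  - 77.51.174.0/24 clear@24
  Q 42.227.20.107: descend 001010101110 ; hops seen [H6,H0] ; pick H0
  + 77.0.0.0/8 (H1) depth=8
  Q 77.48.3.68: descend 01001101001100 ; hops seen [H6,H1,H1] ; pick H1
  - 77.48.0.0/12 clear@12
  Q 163.131.239.169: descend 10 ; hops seen [H6] ; pick H6
  Q 42.224.1.209: descend 001010101110 ; hops seen [H6,H0] ; pick H0
  Q 42.233.86.241: descend 0010101011101001010101101111 ; hops seen [H6,H0,H0] ; pick H0
  Q 77.0.6.201: descend 0100110100 ; hops seen [H6,H1] ; pick H1
  Q 77.0.0.0: descend 0100110100 ; hops seen [H6,H1] ; pick H1
  + 0.0.0.0/0 (H1) depth=0
  - 77.0.0.0/8 clear@8
  + 140.160.0.0/11 (H6) depth=11
  + 77.51.160.0/19 (H1) depth=19
  + 42.233.80.0/20 (H5) depth=20
  Q 140.167.167.149: descend 1000110010100111101001111 ; hops seen [H1,H6,H5] ; pick H5
  - 42.224.0.0/12 clear@12
  + 0.0.0.0/0 (H5) depth=0

== LOOKUPS ==
["H0","H0","H0","H1","H6","H0","H0","H1","H1","H5"]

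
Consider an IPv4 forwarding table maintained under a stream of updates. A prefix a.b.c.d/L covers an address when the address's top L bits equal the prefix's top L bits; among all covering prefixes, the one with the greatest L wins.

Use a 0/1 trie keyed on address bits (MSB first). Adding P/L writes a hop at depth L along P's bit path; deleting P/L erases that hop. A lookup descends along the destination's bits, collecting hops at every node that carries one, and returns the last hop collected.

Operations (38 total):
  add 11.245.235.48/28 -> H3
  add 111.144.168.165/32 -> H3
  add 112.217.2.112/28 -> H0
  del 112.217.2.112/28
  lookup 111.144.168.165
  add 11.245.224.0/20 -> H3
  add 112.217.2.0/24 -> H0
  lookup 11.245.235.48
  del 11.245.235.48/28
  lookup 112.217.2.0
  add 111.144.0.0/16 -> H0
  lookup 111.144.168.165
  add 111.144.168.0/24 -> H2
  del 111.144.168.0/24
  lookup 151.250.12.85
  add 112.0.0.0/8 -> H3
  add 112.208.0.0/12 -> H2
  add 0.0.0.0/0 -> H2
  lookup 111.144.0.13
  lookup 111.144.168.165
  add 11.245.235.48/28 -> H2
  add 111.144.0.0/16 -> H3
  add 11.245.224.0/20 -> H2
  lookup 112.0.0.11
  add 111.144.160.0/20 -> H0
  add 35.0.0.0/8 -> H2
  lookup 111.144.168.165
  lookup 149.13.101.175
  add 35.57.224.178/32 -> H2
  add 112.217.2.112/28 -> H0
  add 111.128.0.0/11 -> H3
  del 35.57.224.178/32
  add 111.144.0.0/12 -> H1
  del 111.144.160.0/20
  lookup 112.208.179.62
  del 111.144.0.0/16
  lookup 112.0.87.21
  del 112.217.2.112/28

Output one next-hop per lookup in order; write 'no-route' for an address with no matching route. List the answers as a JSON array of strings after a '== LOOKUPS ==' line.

Apply in order:
  + 11.245.235.48/28 (H3) depth=28
  + 111.144.168.165/32 (H3) depth=32
  + 112.217.2.112/28 (H0) depth=28
  - 112.217.2.112/28 clear@28
  ? 111.144.168.165  path d0:-→d1:-→d2:-→d3:-→d4:-→d5:-→d6:-→d7:-→d8:-→d9:-→d10:-→d11:-→d12:-→d13:-→d14:-→d15:-→d16:-→d17:-→d18:-→d19:-→d20:-→d21:-→d22:-→d23:-→d24:-→d25:-→d26:-→d27:-→d28:-→d29:-→d30:-→d31:-→d32:H3  best=H3
  + 11.245.224.0/20 (H3) depth=20
  + 112.217.2.0/24 (H0) depth=24
  ? 11.245.235.48  path d0:-→d1:-→d2:-→d3:-→d4:-→d5:-→d6:-→d7:-→d8:-→d9:-→d10:-→d11:-→d12:-→d13:-→d14:-→d15:-→d16:-→d17:-→d18:-→d19:-→d20:H3→d21:-→d22:-→d23:-→d24:-→d25:-→d26:-→d27:-→d28:H3  best=H3
  - 11.245.235.48/28 clear@28
  ? 112.217.2.0  path d0:-→d1:-→d2:-→d3:-→d4:-→d5:-→d6:-→d7:-→d8:-→d9:-→d10:-→d11:-→d12:-→d13:-→d14:-→d15:-→d16:-→d17:-→d18:-→d19:-→d20:-→d21:-→d22:-→d23:-→d24:H0→d25:-  best=H0
  + 111.144.0.0/16 (H0) depth=16
  ? 111.144.168.165  path d0:-→d1:-→d2:-→d3:-→d4:-→d5:-→d6:-→d7:-→d8:-→d9:-→d10:-→d11:-→d12:-→d13:-→d14:-→d15:-→d16:H0→d17:-→d18:-→d19:-→d20:-→d21:-→d22:-→d23:-→d24:-→d25:-→d26:-→d27:-→d28:-→d29:-→d30:-→d31:-→d32:H3  best=H3
  + 111.144.168.0/24 (H2) depth=24
  - 111.144.168.0/24 clear@24
  ? 151.250.12.85  path d0:-  best=no-route
  + 112.0.0.0/8 (H3) depth=8
  + 112.208.0.0/12 (H2) depth=12
  + 0.0.0.0/0 (H2) depth=0
  ? 111.144.0.13  path d0:H2→d1:-→d2:-→d3:-→d4:-→d5:-→d6:-→d7:-→d8:-→d9:-→d10:-→d11:-→d12:-→d13:-→d14:-→d15:-→d16:H0  best=H0
  ? 111.144.168.165  path d0:H2→d1:-→d2:-→d3:-→d4:-→d5:-→d6:-→d7:-→d8:-→d9:-→d10:-→d11:-→d12:-→d13:-→d14:-→d15:-→d16:H0→d17:-→d18:-→d19:-→d20:-→d21:-→d22:-→d23:-→d24:-→d25:-→d26:-→d27:-→d28:-→d29:-→d30:-→d31:-→d32:H3  best=H3
  + 11.245.235.48/28 (H2) depth=28
  + 111.144.0.0/16 (H3) depth=16
  + 11.245.224.0/20 (H2) depth=20
  ? 112.0.0.11  path d0:H2→d1:-→d2:-→d3:-→d4:-→d5:-→d6:-→d7:-→d8:H3  best=H3
  + 111.144.160.0/20 (H0) depth=20
  + 35.0.0.0/8 (H2) depth=8
  ? 111.144.168.165  path d0:H2→d1:-→d2:-→d3:-→d4:-→d5:-→d6:-→d7:-→d8:-→d9:-→d10:-→d11:-→d12:-→d13:-→d14:-→d15:-→d16:H3→d17:-→d18:-→d19:-→d20:H0→d21:-→d22:-→d23:-→d24:-→d25:-→d26:-→d27:-→d28:-→d29:-→d30:-→d31:-→d32:H3  best=H3
  ? 149.13.101.175  path d0:H2  best=H2
  + 35.57.224.178/32 (H2) depth=32
  + 112.217.2.112/28 (H0) depth=28
  + 111.128.0.0/11 (H3) depth=11
  - 35.57.224.178/32 clear@32
  + 111.144.0.0/12 (H1) depth=12
  - 111.144.160.0/20 clear@20
  ? 112.208.179.62  path d0:H2→d1:-→d2:-→d3:-→d4:-→d5:-→d6:-→d7:-→d8:H3→d9:-→d10:-→d11:-→d12:H2  best=H2
  - 111.144.0.0/16 clear@16
  ? 112.0.87.21  path d0:H2→d1:-→d2:-→d3:-→d4:-→d5:-→d6:-→d7:-→d8:H3  best=H3
  - 112.217.2.112/28 clear@28

== LOOKUPS ==
["H3","H3","H0","H3","no-route","H0","H3","H3","H3","H2","H2","H3"]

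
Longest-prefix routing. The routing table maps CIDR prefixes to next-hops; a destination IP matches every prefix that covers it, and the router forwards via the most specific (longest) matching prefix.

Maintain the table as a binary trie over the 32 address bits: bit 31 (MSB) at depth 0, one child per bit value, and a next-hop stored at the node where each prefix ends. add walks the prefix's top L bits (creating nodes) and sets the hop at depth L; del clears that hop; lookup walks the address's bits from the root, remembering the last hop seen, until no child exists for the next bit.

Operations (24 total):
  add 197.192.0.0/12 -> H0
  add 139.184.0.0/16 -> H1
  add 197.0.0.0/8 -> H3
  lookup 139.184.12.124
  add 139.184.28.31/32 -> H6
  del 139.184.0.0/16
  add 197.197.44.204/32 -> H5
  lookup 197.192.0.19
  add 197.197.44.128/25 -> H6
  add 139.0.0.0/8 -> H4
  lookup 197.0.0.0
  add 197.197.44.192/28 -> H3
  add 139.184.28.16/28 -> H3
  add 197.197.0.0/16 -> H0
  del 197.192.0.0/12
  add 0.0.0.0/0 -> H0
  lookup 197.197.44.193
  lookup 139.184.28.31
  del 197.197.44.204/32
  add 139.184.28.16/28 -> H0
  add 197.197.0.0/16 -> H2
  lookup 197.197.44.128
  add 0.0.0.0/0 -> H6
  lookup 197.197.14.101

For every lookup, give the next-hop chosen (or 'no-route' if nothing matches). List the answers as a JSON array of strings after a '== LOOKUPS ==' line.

Apply in order:
  add 197.192.0.0/12 -> H0 at depth 12
  add 139.184.0.0/16 -> H1 at depth 16
  add 197.0.0.0/8 -> H3 at depth 8
  ? 139.184.12.124  path d0:-→d1:-→d2:-→d3:-→d4:-→d5:-→d6:-→d7:-→d8:-→d9:-→d10:-→d11:-→d12:-→d13:-→d14:-→d15:-→d16:H1  best=H1
  add 139.184.28.31/32 -> H6 at depth 32
  del 139.184.0.0/16 (clear depth 16)
  add 197.197.44.204/32 -> H5 at depth 32
  ? 197.192.0.19  path d0:-→d1:-→d2:-→d3:-→d4:-→d5:-→d6:-→d7:-→d8:H3→d9:-→d10:-→d11:-→d12:H0→d13:-  best=H0
  add 197.197.44.128/25 -> H6 at depth 25
  add 139.0.0.0/8 -> H4 at depth 8
  ? 197.0.0.0  path d0:-→d1:-→d2:-→d3:-→d4:-→d5:-→d6:-→d7:-→d8:H3  best=H3
  add 197.197.44.192/28 -> H3 at depth 28
  add 139.184.28.16/28 -> H3 at depth 28
  add 197.197.0.0/16 -> H0 at depth 16
  del 197.192.0.0/12 (clear depth 12)
  add 0.0.0.0/0 -> H0 at depth 0
  ? 197.197.44.193  path d0:H0→d1:-→d2:-→d3:-→d4:-→d5:-→d6:-→d7:-→d8:H3→d9:-→d10:-→d11:-→d12:-→d13:-→d14:-→d15:-→d16:H0→d17:-→d18:-→d19:-→d20:-→d21:-→d22:-→d23:-→d24:-→d25:H6→d26:-→d27:-→d28:H3  best=H3
  ? 139.184.28.31  path d0:H0→d1:-→d2:-→d3:-→d4:-→d5:-→d6:-→d7:-→d8:H4→d9:-→d10:-→d11:-→d12:-→d13:-→d14:-→d15:-→d16:-→d17:-→d18:-→d19:-→d20:-→d21:-→d22:-→d23:-→d24:-→d25:-→d26:-→d27:-→d28:H3→d29:-→d30:-→d31:-→d32:H6  best=H6
  del 197.197.44.204/32 (clear depth 32)
  add 139.184.28.16/28 -> H0 at depth 28
  add 197.197.0.0/16 -> H2 at depth 16
  ? 197.197.44.128  path d0:H0→d1:-→d2:-→d3:-→d4:-→d5:-→d6:-→d7:-→d8:H3→d9:-→d10:-→d11:-→d12:-→d13:-→d14:-→d15:-→d16:H2→d17:-→d18:-→d19:-→d20:-→d21:-→d22:-→d23:-→d24:-→d25:H6  best=H6
  add 0.0.0.0/0 -> H6 at depth 0
  ? 197.197.14.101  path d0:H6→d1:-→d2:-→d3:-→d4:-→d5:-→d6:-→d7:-→d8:H3→d9:-→d10:-→d11:-→d12:-→d13:-→d14:-→d15:-→d16:H2→d17:-→d18:-  best=H2

== LOOKUPS ==
["H1","H0","H3","H3","H6","H6","H2"]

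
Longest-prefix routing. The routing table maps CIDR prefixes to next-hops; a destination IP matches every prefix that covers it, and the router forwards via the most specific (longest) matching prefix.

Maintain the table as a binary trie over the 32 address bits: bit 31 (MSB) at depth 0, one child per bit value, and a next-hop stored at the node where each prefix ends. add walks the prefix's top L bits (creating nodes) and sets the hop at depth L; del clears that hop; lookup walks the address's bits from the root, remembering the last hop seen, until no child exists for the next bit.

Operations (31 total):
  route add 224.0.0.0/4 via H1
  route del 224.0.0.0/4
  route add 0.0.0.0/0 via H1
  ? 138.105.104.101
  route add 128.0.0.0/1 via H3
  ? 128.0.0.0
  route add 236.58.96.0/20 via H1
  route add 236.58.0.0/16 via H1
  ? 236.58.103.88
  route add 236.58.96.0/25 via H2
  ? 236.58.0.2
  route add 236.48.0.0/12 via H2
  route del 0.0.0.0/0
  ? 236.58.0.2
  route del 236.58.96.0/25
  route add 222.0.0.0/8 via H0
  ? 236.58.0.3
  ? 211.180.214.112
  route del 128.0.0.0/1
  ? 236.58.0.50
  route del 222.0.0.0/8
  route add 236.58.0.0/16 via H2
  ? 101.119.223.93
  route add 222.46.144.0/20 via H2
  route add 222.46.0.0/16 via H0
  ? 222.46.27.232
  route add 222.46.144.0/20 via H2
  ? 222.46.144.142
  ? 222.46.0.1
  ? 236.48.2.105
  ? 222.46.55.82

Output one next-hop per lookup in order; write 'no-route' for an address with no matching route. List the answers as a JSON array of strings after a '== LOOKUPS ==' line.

Process each operation:
  add 224.0.0.0/4 -> H1 at depth 4
  - 224.0.0.0/4 clear@4
  add 0.0.0.0/0 -> H1 at depth 0
  ? 138.105.104.101  path d0:H1→d1:-  best=H1
  add 128.0.0.0/1 -> H3 at depth 1
  ? 128.0.0.0  path d0:H1→d1:H3  best=H3
  add 236.58.96.0/20 -> H1 at depth 20
  add 236.58.0.0/16 -> H1 at depth 16
  ? 236.58.103.88  path d0:H1→d1:H3→d2:-→d3:-→d4:-→d5:-→d6:-→d7:-→d8:-→d9:-→d10:-→d11:-→d12:-→d13:-→d14:-→d15:-→d16:H1→d17:-→d18:-→d19:-→d20:H1  best=H1
  add 236.58.96.0/25 -> H2 at depth 25
  ? 236.58.0.2  path d0:H1→d1:H3→d2:-→d3:-→d4:-→d5:-→d6:-→d7:-→d8:-→d9:-→d10:-→d11:-→d12:-→d13:-→d14:-→d15:-→d16:H1→d17:-  best=H1
  add 236.48.0.0/12 -> H2 at depth 12
  - 0.0.0.0/0 clear@0
  ? 236.58.0.2  path d0:-→d1:H3→d2:-→d3:-→d4:-→d5:-→d6:-→d7:-→d8:-→d9:-→d10:-→d11:-→d12:H2→d13:-→d14:-→d15:-→d16:H1→d17:-  best=H1
  - 236.58.96.0/25 clear@25
  add 222.0.0.0/8 -> H0 at depth 8
  ? 236.58.0.3  path d0:-→d1:H3→d2:-→d3:-→d4:-→d5:-→d6:-→d7:-→d8:-→d9:-→d10:-→d11:-→d12:H2→d13:-→d14:-→d15:-→d16:H1→d17:-  best=H1
  ? 211.180.214.112  path d0:-→d1:H3→d2:-→d3:-→d4:-  best=H3
  - 128.0.0.0/1 clear@1
  ? 236.58.0.50  path d0:-→d1:-→d2:-→d3:-→d4:-→d5:-→d6:-→d7:-→d8:-→d9:-→d10:-→d11:-→d12:H2→d13:-→d14:-→d15:-→d16:H1→d17:-  best=H1
  - 222.0.0.0/8 clear@8
  add 236.58.0.0/16 -> H2 at depth 16
  ? 101.119.223.93  path d0:-  best=no-route
  add 222.46.144.0/20 -> H2 at depth 20
  add 222.46.0.0/16 -> H0 at depth 16
  ? 222.46.27.232  path d0:-→d1:-→d2:-→d3:-→d4:-→d5:-→d6:-→d7:-→d8:-→d9:-→d10:-→d11:-→d12:-→d13:-→d14:-→d15:-→d16:H0  best=H0
  add 222.46.144.0/20 -> H2 at depth 20
  ? 222.46.144.142  path d0:-→d1:-→d2:-→d3:-→d4:-→d5:-→d6:-→d7:-→d8:-→d9:-→d10:-→d11:-→d12:-→d13:-→d14:-→d15:-→d16:H0→d17:-→d18:-→d19:-→d20:H2  best=H2
  ? 222.46.0.1  path d0:-→d1:-→d2:-→d3:-→d4:-→d5:-→d6:-→d7:-→d8:-→d9:-→d10:-→d11:-→d12:-→d13:-→d14:-→d15:-→d16:H0  best=H0
  ? 236.48.2.105  path d0:-→d1:-→d2:-→d3:-→d4:-→d5:-→d6:-→d7:-→d8:-→d9:-→d10:-→d11:-→d12:H2  best=H2
  ? 222.46.55.82  path d0:-→d1:-→d2:-→d3:-→d4:-→d5:-→d6:-→d7:-→d8:-→d9:-→d10:-→d11:-→d12:-→d13:-→d14:-→d15:-→d16:H0  best=H0

== LOOKUPS ==
["H1","H3","H1","H1","H1","H1","H3","H1","no-route","H0","H2","H0","H2","H0"]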